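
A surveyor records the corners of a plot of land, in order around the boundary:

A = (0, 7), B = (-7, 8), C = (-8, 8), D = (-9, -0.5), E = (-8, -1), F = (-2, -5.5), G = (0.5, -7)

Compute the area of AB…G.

100.125

Apply the shoelace (surveyor's) formula: 2A = Σ (x_i·y_{i+1} − x_{i+1}·y_i), indices taken mod 7.
Σ = (49) + (8) + (76) + (5) + (42) + (16.75) + (3.5) = 200.25
Area = |Σ|/2 = 100.125.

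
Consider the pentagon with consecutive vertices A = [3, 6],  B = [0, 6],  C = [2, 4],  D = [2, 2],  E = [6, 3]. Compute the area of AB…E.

Apply the surveyor's formula: 2A = Σ (x_i·y_{i+1} − x_{i+1}·y_i), indices taken mod 5.
Σ = (18) + (-12) + (-4) + (-6) + (27) = 23
Area = |Σ|/2 = 11.5.

11.5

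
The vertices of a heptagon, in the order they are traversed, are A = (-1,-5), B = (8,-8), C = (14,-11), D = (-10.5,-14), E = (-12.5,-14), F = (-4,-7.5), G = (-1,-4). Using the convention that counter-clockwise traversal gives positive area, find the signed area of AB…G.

Apply the shoelace (surveyor's) formula: 2A = Σ (x_i·y_{i+1} − x_{i+1}·y_i), indices taken mod 7.
Σ = (48) + (24) + (-311.5) + (-28) + (37.75) + (8.5) + (1) = -220.25
Signed area = Σ/2 = -110.125 (negative ⇒ clockwise traversal).

-110.125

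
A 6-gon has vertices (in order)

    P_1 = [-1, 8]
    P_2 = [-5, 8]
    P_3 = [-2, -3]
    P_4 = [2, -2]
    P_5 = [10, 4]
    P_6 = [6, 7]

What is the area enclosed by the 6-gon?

Apply Gauss's area formula: 2A = Σ (x_i·y_{i+1} − x_{i+1}·y_i), indices taken mod 6.
P_1→P_2: (-1)(8) − (-5)(8) = 32
P_2→P_3: (-5)(-3) − (-2)(8) = 31
P_3→P_4: (-2)(-2) − (2)(-3) = 10
P_4→P_5: (2)(4) − (10)(-2) = 28
P_5→P_6: (10)(7) − (6)(4) = 46
P_6→P_1: (6)(8) − (-1)(7) = 55
Σ = 202
Area = |Σ|/2 = 101.

101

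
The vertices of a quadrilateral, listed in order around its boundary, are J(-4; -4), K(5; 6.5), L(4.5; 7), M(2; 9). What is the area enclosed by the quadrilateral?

27.125

Apply Gauss's area formula: 2A = Σ (x_i·y_{i+1} − x_{i+1}·y_i), indices taken mod 4.
Cross-terms: -6, 5.75, 26.5, 28  ⇒  Σ = 54.25
Area = |Σ|/2 = 27.125.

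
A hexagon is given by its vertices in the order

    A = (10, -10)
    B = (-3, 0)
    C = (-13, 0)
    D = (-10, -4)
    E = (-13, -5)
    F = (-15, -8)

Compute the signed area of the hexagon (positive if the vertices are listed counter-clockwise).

Σ = (-30) + (0) + (52) + (-2) + (29) + (230) = 279
Signed area = Σ/2 = 139.5 (positive ⇒ counter-clockwise traversal).

139.5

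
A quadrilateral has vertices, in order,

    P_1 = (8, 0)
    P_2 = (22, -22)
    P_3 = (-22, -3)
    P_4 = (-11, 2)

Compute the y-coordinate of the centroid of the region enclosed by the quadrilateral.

Apply the shoelace formula. First the cross-terms c_i = x_i·y_{i+1} − x_{i+1}·y_i:
  -176, -550, -77, -16  ⇒  2A = -819, A = -409.5.
Then Σ (y_i + y_{i+1})·c_i = 17667, so ȳ = 17667 / (6·(-409.5)) = -151/21.

-151/21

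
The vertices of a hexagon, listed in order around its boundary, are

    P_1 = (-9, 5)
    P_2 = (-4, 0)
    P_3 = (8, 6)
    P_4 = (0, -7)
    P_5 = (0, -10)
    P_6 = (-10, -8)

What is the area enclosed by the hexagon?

141

Σ = (20) + (-24) + (-56) + (0) + (-100) + (-122) = -282
Area = |Σ|/2 = 141.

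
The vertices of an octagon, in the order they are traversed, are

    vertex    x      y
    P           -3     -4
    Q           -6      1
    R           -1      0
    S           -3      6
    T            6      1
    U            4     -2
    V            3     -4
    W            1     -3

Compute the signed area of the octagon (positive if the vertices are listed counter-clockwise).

Apply Gauss's area formula: 2A = Σ (x_i·y_{i+1} − x_{i+1}·y_i), indices taken mod 8.
P→Q: (-3)(1) − (-6)(-4) = -27
Q→R: (-6)(0) − (-1)(1) = 1
R→S: (-1)(6) − (-3)(0) = -6
S→T: (-3)(1) − (6)(6) = -39
T→U: (6)(-2) − (4)(1) = -16
U→V: (4)(-4) − (3)(-2) = -10
V→W: (3)(-3) − (1)(-4) = -5
W→P: (1)(-4) − (-3)(-3) = -13
Σ = -115
Signed area = Σ/2 = -57.5 (negative ⇒ clockwise traversal).

-57.5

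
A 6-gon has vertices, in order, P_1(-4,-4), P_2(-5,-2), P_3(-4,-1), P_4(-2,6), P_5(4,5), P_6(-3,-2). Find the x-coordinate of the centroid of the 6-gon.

Apply the shoelace (surveyor's) formula. First the cross-terms c_i = x_i·y_{i+1} − x_{i+1}·y_i:
  -12, -3, -26, -34, 7, 4  ⇒  2A = -64, A = -32.
Then Σ (x_i + x_{i+1})·c_i = 202, so x̄ = 202 / (6·(-32)) = -101/96.

-101/96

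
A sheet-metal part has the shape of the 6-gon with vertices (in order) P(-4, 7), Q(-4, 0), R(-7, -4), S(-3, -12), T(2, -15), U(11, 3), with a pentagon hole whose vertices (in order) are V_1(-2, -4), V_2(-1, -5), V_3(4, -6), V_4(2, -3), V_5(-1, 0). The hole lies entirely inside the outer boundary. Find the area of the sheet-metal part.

Outer boundary:
Σ = (28) + (16) + (72) + (69) + (171) + (89) = 445
Area = |Σ|/2 = 222.5.
Hole:
Apply the shoelace formula: 2A = Σ (x_i·y_{i+1} − x_{i+1}·y_i), indices taken mod 5.
Σ = (6) + (26) + (0) + (-3) + (4) = 33
Area = |Σ|/2 = 16.5.
Net area = 222.5 − 16.5 = 206.

206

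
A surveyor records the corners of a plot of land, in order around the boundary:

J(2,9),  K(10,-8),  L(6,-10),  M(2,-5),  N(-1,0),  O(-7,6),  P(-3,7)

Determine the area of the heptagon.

Apply the surveyor's formula: 2A = Σ (x_i·y_{i+1} − x_{i+1}·y_i), indices taken mod 7.
Cross-terms: -106, -52, -10, -5, -6, -31, -41  ⇒  Σ = -251
Area = |Σ|/2 = 125.5.

125.5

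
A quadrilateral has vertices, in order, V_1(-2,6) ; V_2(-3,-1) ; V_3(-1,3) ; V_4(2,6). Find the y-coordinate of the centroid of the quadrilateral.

Apply the shoelace (surveyor's) formula. First the cross-terms c_i = x_i·y_{i+1} − x_{i+1}·y_i:
  20, -10, -12, 24  ⇒  2A = 22, A = 11.
Then Σ (y_i + y_{i+1})·c_i = 260, so ȳ = 260 / (6·11) = 130/33.

130/33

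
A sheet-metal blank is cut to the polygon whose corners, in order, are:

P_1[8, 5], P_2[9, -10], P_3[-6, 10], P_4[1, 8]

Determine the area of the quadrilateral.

106

Apply the shoelace formula: 2A = Σ (x_i·y_{i+1} − x_{i+1}·y_i), indices taken mod 4.
Cross-terms: -125, 30, -58, -59  ⇒  Σ = -212
Area = |Σ|/2 = 106.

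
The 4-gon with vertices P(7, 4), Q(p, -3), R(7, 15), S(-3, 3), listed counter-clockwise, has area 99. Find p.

15

The doubled signed area Σ (x_i y_{i+1} − x_{i+1} y_i) is linear in p.
With p=0 it equals 33; the coefficient of p is 11 (from the two edges through Q).
So 11·p + 33 = 2·99 = 198 ⇒ p = 15.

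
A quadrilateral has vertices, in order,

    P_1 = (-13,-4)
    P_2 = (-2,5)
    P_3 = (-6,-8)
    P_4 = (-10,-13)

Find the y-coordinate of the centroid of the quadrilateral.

-1012/237

Apply the shoelace formula. First the cross-terms c_i = x_i·y_{i+1} − x_{i+1}·y_i:
  -73, 46, -2, -129  ⇒  2A = -158, A = -79.
Then Σ (y_i + y_{i+1})·c_i = 2024, so ȳ = 2024 / (6·(-79)) = -1012/237.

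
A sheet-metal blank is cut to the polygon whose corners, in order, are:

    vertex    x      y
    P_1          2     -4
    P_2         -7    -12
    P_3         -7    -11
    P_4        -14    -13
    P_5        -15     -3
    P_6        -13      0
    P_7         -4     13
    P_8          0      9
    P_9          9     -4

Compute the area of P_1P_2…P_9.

Apply the surveyor's formula: 2A = Σ (x_i·y_{i+1} − x_{i+1}·y_i), indices taken mod 9.
Σ = (-52) + (-7) + (-63) + (-153) + (-39) + (-169) + (-36) + (-81) + (-28) = -628
Area = |Σ|/2 = 314.

314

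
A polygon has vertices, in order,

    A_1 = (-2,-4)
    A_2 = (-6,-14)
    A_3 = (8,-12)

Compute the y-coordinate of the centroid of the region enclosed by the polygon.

-10

Apply the shoelace (surveyor's) formula. First the cross-terms c_i = x_i·y_{i+1} − x_{i+1}·y_i:
  4, 184, -56  ⇒  2A = 132, A = 66.
Then Σ (y_i + y_{i+1})·c_i = -3960, so ȳ = -3960 / (6·66) = -10.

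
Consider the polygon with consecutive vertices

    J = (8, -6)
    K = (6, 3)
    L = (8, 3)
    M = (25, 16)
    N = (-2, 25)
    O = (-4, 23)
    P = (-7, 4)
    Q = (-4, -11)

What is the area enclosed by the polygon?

Σ = (60) + (-6) + (53) + (657) + (54) + (145) + (93) + (112) = 1168
Area = |Σ|/2 = 584.

584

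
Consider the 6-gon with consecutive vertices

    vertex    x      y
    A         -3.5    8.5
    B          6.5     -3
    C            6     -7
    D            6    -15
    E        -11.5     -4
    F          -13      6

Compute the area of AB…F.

263.625

Σ = (-44.75) + (-27.5) + (-48) + (-196.5) + (-121) + (-89.5) = -527.25
Area = |Σ|/2 = 263.625.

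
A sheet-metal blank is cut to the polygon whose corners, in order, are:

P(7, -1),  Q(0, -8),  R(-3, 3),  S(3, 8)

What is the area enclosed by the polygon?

86

Apply the shoelace formula: 2A = Σ (x_i·y_{i+1} − x_{i+1}·y_i), indices taken mod 4.
Σ = (-56) + (-24) + (-33) + (-59) = -172
Area = |Σ|/2 = 86.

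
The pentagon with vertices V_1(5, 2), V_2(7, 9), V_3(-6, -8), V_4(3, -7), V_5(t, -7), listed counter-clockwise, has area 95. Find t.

The doubled signed area Σ (x_i y_{i+1} − x_{i+1} y_i) is linear in t.
With t=0 it equals 109; the coefficient of t is 9 (from the two edges through V_5).
So 9·t + 109 = 2·95 = 190 ⇒ t = 9.

9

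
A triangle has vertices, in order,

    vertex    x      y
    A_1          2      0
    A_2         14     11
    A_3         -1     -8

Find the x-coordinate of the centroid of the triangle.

5

Apply the shoelace (surveyor's) formula. First the cross-terms c_i = x_i·y_{i+1} − x_{i+1}·y_i:
  22, -101, 16  ⇒  2A = -63, A = -31.5.
Then Σ (x_i + x_{i+1})·c_i = -945, so x̄ = -945 / (6·(-31.5)) = 5.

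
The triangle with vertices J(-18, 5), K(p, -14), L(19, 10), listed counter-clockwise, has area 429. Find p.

The doubled signed area Σ (x_i y_{i+1} − x_{i+1} y_i) is linear in p.
With p=0 it equals 793; the coefficient of p is 5 (from the two edges through K).
So 5·p + 793 = 2·429 = 858 ⇒ p = 13.

13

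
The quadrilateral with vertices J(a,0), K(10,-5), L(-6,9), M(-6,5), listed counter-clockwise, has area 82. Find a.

Write out the shoelace sum; only the two edges meeting at J involve a:
2·Area = [((-6)·0 − a·5) + (a·(-5) − 10·0)] + 84
       = -10·a + 84 = 164
⇒ a = -8.

-8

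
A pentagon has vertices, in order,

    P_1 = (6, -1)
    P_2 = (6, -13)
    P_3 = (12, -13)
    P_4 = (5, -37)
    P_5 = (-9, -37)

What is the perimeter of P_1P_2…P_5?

|P_1P_2| = √((0)² + (-12)²) = √144 = 12
|P_2P_3| = √((6)² + (0)²) = √36 = 6
|P_3P_4| = √((-7)² + (-24)²) = √625 = 25
|P_4P_5| = √((-14)² + (0)²) = √196 = 14
|P_5P_1| = √((15)² + (36)²) = √1521 = 39
Perimeter = 12 + 6 + 25 + 14 + 39 = 96.

96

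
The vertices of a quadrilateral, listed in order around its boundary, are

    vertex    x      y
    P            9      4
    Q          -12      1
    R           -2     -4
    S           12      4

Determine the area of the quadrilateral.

79.5

Apply the shoelace formula: 2A = Σ (x_i·y_{i+1} − x_{i+1}·y_i), indices taken mod 4.
P→Q: (9)(1) − (-12)(4) = 57
Q→R: (-12)(-4) − (-2)(1) = 50
R→S: (-2)(4) − (12)(-4) = 40
S→P: (12)(4) − (9)(4) = 12
Σ = 159
Area = |Σ|/2 = 79.5.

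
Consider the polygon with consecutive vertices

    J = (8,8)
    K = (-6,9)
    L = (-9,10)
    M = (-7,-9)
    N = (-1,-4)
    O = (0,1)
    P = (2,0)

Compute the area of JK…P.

162

Apply the shoelace (surveyor's) formula: 2A = Σ (x_i·y_{i+1} − x_{i+1}·y_i), indices taken mod 7.
J→K: (8)(9) − (-6)(8) = 120
K→L: (-6)(10) − (-9)(9) = 21
L→M: (-9)(-9) − (-7)(10) = 151
M→N: (-7)(-4) − (-1)(-9) = 19
N→O: (-1)(1) − (0)(-4) = -1
O→P: (0)(0) − (2)(1) = -2
P→J: (2)(8) − (8)(0) = 16
Σ = 324
Area = |Σ|/2 = 162.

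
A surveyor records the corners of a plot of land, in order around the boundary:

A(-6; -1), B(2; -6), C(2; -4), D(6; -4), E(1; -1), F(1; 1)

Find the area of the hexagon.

31.5

Apply the surveyor's formula: 2A = Σ (x_i·y_{i+1} − x_{i+1}·y_i), indices taken mod 6.
A→B: (-6)(-6) − (2)(-1) = 38
B→C: (2)(-4) − (2)(-6) = 4
C→D: (2)(-4) − (6)(-4) = 16
D→E: (6)(-1) − (1)(-4) = -2
E→F: (1)(1) − (1)(-1) = 2
F→A: (1)(-1) − (-6)(1) = 5
Σ = 63
Area = |Σ|/2 = 31.5.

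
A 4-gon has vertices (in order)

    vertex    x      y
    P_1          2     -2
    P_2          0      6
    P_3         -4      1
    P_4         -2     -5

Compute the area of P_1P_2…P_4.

P_1→P_2: (2)(6) − (0)(-2) = 12
P_2→P_3: (0)(1) − (-4)(6) = 24
P_3→P_4: (-4)(-5) − (-2)(1) = 22
P_4→P_1: (-2)(-2) − (2)(-5) = 14
Σ = 72
Area = |Σ|/2 = 36.

36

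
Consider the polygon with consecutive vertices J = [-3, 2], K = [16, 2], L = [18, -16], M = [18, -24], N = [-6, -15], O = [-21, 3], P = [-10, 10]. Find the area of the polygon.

695.5

Σ = (-38) + (-292) + (-144) + (-414) + (-333) + (-180) + (10) = -1391
Area = |Σ|/2 = 695.5.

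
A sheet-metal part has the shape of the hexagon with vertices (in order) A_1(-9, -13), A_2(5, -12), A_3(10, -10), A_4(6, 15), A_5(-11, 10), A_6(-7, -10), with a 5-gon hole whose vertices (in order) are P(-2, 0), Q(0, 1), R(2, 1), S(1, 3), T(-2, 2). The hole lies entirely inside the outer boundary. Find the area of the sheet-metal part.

Outer boundary:
Apply the shoelace (surveyor's) formula: 2A = Σ (x_i·y_{i+1} − x_{i+1}·y_i), indices taken mod 6.
Σ = (173) + (70) + (210) + (225) + (180) + (1) = 859
Area = |Σ|/2 = 429.5.
Hole:
Σ = (-2) + (-2) + (5) + (8) + (4) = 13
Area = |Σ|/2 = 6.5.
Net area = 429.5 − 6.5 = 423.

423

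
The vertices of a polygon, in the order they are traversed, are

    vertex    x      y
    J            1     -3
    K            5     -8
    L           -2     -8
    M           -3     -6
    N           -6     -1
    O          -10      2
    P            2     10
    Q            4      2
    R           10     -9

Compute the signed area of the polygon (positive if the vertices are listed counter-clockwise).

-166.5

Apply the shoelace (surveyor's) formula: 2A = Σ (x_i·y_{i+1} − x_{i+1}·y_i), indices taken mod 9.
Σ = (7) + (-56) + (-12) + (-33) + (-22) + (-104) + (-36) + (-56) + (-21) = -333
Signed area = Σ/2 = -166.5 (negative ⇒ clockwise traversal).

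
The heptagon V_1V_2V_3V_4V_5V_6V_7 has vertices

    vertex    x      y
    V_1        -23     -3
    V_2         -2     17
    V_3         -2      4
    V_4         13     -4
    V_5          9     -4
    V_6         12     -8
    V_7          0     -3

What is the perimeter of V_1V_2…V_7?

104

|V_1V_2| = √((21)² + (20)²) = √841 = 29
|V_2V_3| = √((0)² + (-13)²) = √169 = 13
|V_3V_4| = √((15)² + (-8)²) = √289 = 17
|V_4V_5| = √((-4)² + (0)²) = √16 = 4
|V_5V_6| = √((3)² + (-4)²) = √25 = 5
|V_6V_7| = √((-12)² + (5)²) = √169 = 13
|V_7V_1| = √((-23)² + (0)²) = √529 = 23
Perimeter = 29 + 13 + 17 + 4 + 5 + 13 + 23 = 104.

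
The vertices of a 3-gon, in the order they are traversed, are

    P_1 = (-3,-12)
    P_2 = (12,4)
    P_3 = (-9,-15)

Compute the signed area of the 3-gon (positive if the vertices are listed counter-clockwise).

25.5

Cross-terms: 132, -144, 63  ⇒  Σ = 51
Signed area = Σ/2 = 25.5 (positive ⇒ counter-clockwise traversal).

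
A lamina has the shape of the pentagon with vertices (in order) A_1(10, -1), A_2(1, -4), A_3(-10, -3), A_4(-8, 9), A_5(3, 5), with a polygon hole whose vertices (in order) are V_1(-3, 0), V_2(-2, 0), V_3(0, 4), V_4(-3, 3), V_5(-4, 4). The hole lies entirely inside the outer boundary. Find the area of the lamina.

Outer boundary:
Apply the surveyor's formula: 2A = Σ (x_i·y_{i+1} − x_{i+1}·y_i), indices taken mod 5.
Σ = (-39) + (-43) + (-114) + (-67) + (-53) = -316
Area = |Σ|/2 = 158.
Hole:
Apply the surveyor's formula: 2A = Σ (x_i·y_{i+1} − x_{i+1}·y_i), indices taken mod 5.
Cross-terms: 0, -8, 12, 0, 12  ⇒  Σ = 16
Area = |Σ|/2 = 8.
Net area = 158 − 8 = 150.

150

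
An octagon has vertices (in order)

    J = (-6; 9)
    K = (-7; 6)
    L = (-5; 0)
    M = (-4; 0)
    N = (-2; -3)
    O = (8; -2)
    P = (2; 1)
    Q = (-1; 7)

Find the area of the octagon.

78.5

Apply the surveyor's formula: 2A = Σ (x_i·y_{i+1} − x_{i+1}·y_i), indices taken mod 8.
Cross-terms: 27, 30, 0, 12, 28, 12, 15, 33  ⇒  Σ = 157
Area = |Σ|/2 = 78.5.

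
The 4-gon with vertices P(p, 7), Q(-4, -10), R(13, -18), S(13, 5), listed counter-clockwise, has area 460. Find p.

The doubled signed area Σ (x_i y_{i+1} − x_{i+1} y_i) is linear in p.
With p=0 it equals 620; the coefficient of p is -15 (from the two edges through P).
So -15·p + 620 = 2·460 = 920 ⇒ p = -20.

-20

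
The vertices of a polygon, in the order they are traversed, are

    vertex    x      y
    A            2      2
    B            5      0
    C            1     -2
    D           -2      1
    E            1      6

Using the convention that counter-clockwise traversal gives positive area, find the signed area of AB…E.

Apply Gauss's area formula: 2A = Σ (x_i·y_{i+1} − x_{i+1}·y_i), indices taken mod 5.
Σ = (-10) + (-10) + (-3) + (-13) + (-10) = -46
Signed area = Σ/2 = -23 (negative ⇒ clockwise traversal).

-23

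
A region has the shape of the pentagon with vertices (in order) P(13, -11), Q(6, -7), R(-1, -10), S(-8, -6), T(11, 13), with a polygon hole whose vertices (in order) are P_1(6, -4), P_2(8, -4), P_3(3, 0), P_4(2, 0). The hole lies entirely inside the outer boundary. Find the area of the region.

241

Outer boundary:
Apply the shoelace formula: 2A = Σ (x_i·y_{i+1} − x_{i+1}·y_i), indices taken mod 5.
Σ = (-25) + (-67) + (-74) + (-38) + (-290) = -494
Area = |Σ|/2 = 247.
Hole:
P_1→P_2: (6)(-4) − (8)(-4) = 8
P_2→P_3: (8)(0) − (3)(-4) = 12
P_3→P_4: (3)(0) − (2)(0) = 0
P_4→P_1: (2)(-4) − (6)(0) = -8
Σ = 12
Area = |Σ|/2 = 6.
Net area = 247 − 6 = 241.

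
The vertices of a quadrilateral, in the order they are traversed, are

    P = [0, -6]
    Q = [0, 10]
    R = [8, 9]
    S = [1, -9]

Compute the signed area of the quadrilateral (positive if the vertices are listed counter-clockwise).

Apply the shoelace formula: 2A = Σ (x_i·y_{i+1} − x_{i+1}·y_i), indices taken mod 4.
Cross-terms: 0, -80, -81, -6  ⇒  Σ = -167
Signed area = Σ/2 = -83.5 (negative ⇒ clockwise traversal).

-83.5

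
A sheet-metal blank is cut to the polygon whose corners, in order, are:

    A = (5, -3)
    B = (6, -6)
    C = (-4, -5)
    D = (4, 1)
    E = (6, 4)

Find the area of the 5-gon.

Σ = (-12) + (-54) + (16) + (10) + (-38) = -78
Area = |Σ|/2 = 39.

39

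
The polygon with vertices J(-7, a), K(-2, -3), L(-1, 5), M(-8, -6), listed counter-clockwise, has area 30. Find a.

-8

The doubled signed area Σ (x_i y_{i+1} − x_{i+1} y_i) is linear in a.
With a=0 it equals 12; the coefficient of a is -6 (from the two edges through J).
So -6·a + 12 = 2·30 = 60 ⇒ a = -8.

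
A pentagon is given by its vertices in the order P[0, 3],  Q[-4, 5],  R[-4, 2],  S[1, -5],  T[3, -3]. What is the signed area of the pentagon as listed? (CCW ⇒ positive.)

Cross-terms: 12, 12, 18, 12, 9  ⇒  Σ = 63
Signed area = Σ/2 = 31.5 (positive ⇒ counter-clockwise traversal).

31.5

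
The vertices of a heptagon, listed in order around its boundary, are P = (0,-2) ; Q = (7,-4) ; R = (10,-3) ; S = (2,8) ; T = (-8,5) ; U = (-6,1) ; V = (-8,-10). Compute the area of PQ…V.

Apply Gauss's area formula: 2A = Σ (x_i·y_{i+1} − x_{i+1}·y_i), indices taken mod 7.
Σ = (14) + (19) + (86) + (74) + (22) + (68) + (16) = 299
Area = |Σ|/2 = 149.5.

149.5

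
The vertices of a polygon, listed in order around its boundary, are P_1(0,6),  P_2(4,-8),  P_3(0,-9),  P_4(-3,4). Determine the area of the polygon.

Apply Gauss's area formula: 2A = Σ (x_i·y_{i+1} − x_{i+1}·y_i), indices taken mod 4.
Σ = (-24) + (-36) + (-27) + (-18) = -105
Area = |Σ|/2 = 52.5.

52.5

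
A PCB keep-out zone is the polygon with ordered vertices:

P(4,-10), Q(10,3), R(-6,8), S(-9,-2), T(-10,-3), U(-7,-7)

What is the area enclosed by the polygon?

224

Apply the shoelace formula: 2A = Σ (x_i·y_{i+1} − x_{i+1}·y_i), indices taken mod 6.
Σ = (112) + (98) + (84) + (7) + (49) + (98) = 448
Area = |Σ|/2 = 224.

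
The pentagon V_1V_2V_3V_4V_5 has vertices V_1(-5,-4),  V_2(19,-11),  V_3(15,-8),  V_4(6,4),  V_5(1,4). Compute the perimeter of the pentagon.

60

|V_1V_2| = √((24)² + (-7)²) = √625 = 25
|V_2V_3| = √((-4)² + (3)²) = √25 = 5
|V_3V_4| = √((-9)² + (12)²) = √225 = 15
|V_4V_5| = √((-5)² + (0)²) = √25 = 5
|V_5V_1| = √((-6)² + (-8)²) = √100 = 10
Perimeter = 25 + 5 + 15 + 5 + 10 = 60.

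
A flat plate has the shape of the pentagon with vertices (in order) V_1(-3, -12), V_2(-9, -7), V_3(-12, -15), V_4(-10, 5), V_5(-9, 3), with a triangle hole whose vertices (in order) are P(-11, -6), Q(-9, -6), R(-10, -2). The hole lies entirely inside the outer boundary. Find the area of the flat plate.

53

Outer boundary:
Apply the shoelace (surveyor's) formula: 2A = Σ (x_i·y_{i+1} − x_{i+1}·y_i), indices taken mod 5.
Σ = (-87) + (51) + (-210) + (15) + (117) = -114
Area = |Σ|/2 = 57.
Hole:
Cross-terms: 12, -42, 38  ⇒  Σ = 8
Area = |Σ|/2 = 4.
Net area = 57 − 4 = 53.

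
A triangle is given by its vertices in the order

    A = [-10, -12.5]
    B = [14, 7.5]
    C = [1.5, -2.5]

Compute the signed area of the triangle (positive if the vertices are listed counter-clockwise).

Apply the surveyor's formula: 2A = Σ (x_i·y_{i+1} − x_{i+1}·y_i), indices taken mod 3.
Σ = (100) + (-46.25) + (-43.75) = 10
Signed area = Σ/2 = 5 (positive ⇒ counter-clockwise traversal).

5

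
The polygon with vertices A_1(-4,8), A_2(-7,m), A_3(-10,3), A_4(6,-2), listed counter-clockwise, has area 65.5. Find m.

9

The doubled signed area Σ (x_i y_{i+1} − x_{i+1} y_i) is linear in m.
With m=0 it equals 77; the coefficient of m is 6 (from the two edges through A_2).
So 6·m + 77 = 2·65.5 = 131 ⇒ m = 9.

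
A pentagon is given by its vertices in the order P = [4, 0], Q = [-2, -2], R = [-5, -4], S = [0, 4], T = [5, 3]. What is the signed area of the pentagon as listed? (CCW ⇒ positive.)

Apply Gauss's area formula: 2A = Σ (x_i·y_{i+1} − x_{i+1}·y_i), indices taken mod 5.
P→Q: (4)(-2) − (-2)(0) = -8
Q→R: (-2)(-4) − (-5)(-2) = -2
R→S: (-5)(4) − (0)(-4) = -20
S→T: (0)(3) − (5)(4) = -20
T→P: (5)(0) − (4)(3) = -12
Σ = -62
Signed area = Σ/2 = -31 (negative ⇒ clockwise traversal).

-31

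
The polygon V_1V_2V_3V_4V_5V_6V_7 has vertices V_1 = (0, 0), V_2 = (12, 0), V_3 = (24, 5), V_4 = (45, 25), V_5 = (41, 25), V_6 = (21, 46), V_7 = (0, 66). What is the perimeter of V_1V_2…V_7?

182

|V_1V_2| = √((12)² + (0)²) = √144 = 12
|V_2V_3| = √((12)² + (5)²) = √169 = 13
|V_3V_4| = √((21)² + (20)²) = √841 = 29
|V_4V_5| = √((-4)² + (0)²) = √16 = 4
|V_5V_6| = √((-20)² + (21)²) = √841 = 29
|V_6V_7| = √((-21)² + (20)²) = √841 = 29
|V_7V_1| = √((0)² + (-66)²) = √4356 = 66
Perimeter = 12 + 13 + 29 + 4 + 29 + 29 + 66 = 182.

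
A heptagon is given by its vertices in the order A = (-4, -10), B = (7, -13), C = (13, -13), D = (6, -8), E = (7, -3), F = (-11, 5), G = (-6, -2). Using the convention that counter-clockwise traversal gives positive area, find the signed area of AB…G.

Σ = (122) + (78) + (-26) + (38) + (2) + (52) + (52) = 318
Signed area = Σ/2 = 159 (positive ⇒ counter-clockwise traversal).

159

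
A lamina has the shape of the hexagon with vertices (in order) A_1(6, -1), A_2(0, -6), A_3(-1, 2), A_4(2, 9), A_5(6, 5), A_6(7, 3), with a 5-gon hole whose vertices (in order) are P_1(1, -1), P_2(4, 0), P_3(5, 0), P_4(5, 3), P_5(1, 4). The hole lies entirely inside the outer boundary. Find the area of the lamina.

55

Outer boundary:
Apply the surveyor's formula: 2A = Σ (x_i·y_{i+1} − x_{i+1}·y_i), indices taken mod 6.
Σ = (-36) + (-6) + (-13) + (-44) + (-17) + (-25) = -141
Area = |Σ|/2 = 70.5.
Hole:
Σ = (4) + (0) + (15) + (17) + (-5) = 31
Area = |Σ|/2 = 15.5.
Net area = 70.5 − 15.5 = 55.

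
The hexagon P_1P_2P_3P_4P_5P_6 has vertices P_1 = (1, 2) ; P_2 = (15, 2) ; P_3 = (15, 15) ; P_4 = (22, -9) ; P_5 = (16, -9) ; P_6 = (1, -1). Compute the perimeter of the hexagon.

|P_1P_2| = √((14)² + (0)²) = √196 = 14
|P_2P_3| = √((0)² + (13)²) = √169 = 13
|P_3P_4| = √((7)² + (-24)²) = √625 = 25
|P_4P_5| = √((-6)² + (0)²) = √36 = 6
|P_5P_6| = √((-15)² + (8)²) = √289 = 17
|P_6P_1| = √((0)² + (3)²) = √9 = 3
Perimeter = 14 + 13 + 25 + 6 + 17 + 3 = 78.

78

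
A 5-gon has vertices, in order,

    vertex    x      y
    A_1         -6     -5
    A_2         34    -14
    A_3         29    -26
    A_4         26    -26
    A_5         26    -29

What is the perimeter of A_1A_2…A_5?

100

|A_1A_2| = √((40)² + (-9)²) = √1681 = 41
|A_2A_3| = √((-5)² + (-12)²) = √169 = 13
|A_3A_4| = √((-3)² + (0)²) = √9 = 3
|A_4A_5| = √((0)² + (-3)²) = √9 = 3
|A_5A_1| = √((-32)² + (24)²) = √1600 = 40
Perimeter = 41 + 13 + 3 + 3 + 40 = 100.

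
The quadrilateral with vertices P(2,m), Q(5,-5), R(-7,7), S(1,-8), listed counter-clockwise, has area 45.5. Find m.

The doubled signed area Σ (x_i y_{i+1} − x_{i+1} y_i) is linear in m.
With m=0 it equals 55; the coefficient of m is -4 (from the two edges through P).
So -4·m + 55 = 2·45.5 = 91 ⇒ m = -9.

-9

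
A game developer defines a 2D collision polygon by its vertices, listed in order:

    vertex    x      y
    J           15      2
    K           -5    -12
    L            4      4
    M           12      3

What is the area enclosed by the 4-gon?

Σ = (-170) + (28) + (-36) + (-21) = -199
Area = |Σ|/2 = 99.5.

99.5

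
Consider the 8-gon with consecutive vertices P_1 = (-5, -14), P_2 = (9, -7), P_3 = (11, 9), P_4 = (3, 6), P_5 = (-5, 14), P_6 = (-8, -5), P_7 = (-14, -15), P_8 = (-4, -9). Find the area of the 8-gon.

Σ = (161) + (158) + (39) + (72) + (137) + (50) + (66) + (11) = 694
Area = |Σ|/2 = 347.

347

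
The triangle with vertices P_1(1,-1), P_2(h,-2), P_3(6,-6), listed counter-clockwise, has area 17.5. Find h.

-5

Write out the shoelace sum; only the two edges meeting at P_2 involve h:
2·Area = [(1·(-2) − h·(-1)) + (h·(-6) − 6·(-2))] + 0
       = -5·h + 10 = 35
⇒ h = -5.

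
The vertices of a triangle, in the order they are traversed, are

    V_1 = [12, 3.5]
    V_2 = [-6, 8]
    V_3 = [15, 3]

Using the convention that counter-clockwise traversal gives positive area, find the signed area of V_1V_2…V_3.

-2.25

Apply the surveyor's formula: 2A = Σ (x_i·y_{i+1} − x_{i+1}·y_i), indices taken mod 3.
Cross-terms: 117, -138, 16.5  ⇒  Σ = -4.5
Signed area = Σ/2 = -2.25 (negative ⇒ clockwise traversal).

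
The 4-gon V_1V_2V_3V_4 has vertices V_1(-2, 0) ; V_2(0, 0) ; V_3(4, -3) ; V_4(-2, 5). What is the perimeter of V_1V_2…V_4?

22

|V_1V_2| = √((2)² + (0)²) = √4 = 2
|V_2V_3| = √((4)² + (-3)²) = √25 = 5
|V_3V_4| = √((-6)² + (8)²) = √100 = 10
|V_4V_1| = √((0)² + (-5)²) = √25 = 5
Perimeter = 2 + 5 + 10 + 5 = 22.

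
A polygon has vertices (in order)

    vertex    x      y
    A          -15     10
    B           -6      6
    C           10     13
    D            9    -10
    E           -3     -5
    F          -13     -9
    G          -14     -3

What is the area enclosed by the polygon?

385

Σ = (-30) + (-138) + (-217) + (-75) + (-38) + (-87) + (-185) = -770
Area = |Σ|/2 = 385.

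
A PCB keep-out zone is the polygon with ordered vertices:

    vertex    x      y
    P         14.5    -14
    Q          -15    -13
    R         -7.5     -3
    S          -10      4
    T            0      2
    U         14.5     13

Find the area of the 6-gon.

475.75

Apply the surveyor's formula: 2A = Σ (x_i·y_{i+1} − x_{i+1}·y_i), indices taken mod 6.
Cross-terms: -398.5, -52.5, -60, -20, -29, -391.5  ⇒  Σ = -951.5
Area = |Σ|/2 = 475.75.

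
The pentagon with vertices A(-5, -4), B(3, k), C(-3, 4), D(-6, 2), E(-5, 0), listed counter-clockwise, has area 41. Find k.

-5

The doubled signed area Σ (x_i y_{i+1} − x_{i+1} y_i) is linear in k.
With k=0 it equals 72; the coefficient of k is -2 (from the two edges through B).
So -2·k + 72 = 2·41 = 82 ⇒ k = -5.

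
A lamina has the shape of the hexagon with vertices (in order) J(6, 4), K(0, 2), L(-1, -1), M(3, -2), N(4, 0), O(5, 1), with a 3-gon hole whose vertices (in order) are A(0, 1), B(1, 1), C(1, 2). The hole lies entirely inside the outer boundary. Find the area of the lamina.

22

Outer boundary:
Σ = (12) + (2) + (5) + (8) + (4) + (14) = 45
Area = |Σ|/2 = 22.5.
Hole:
Apply the shoelace formula: 2A = Σ (x_i·y_{i+1} − x_{i+1}·y_i), indices taken mod 3.
Σ = (-1) + (1) + (1) = 1
Area = |Σ|/2 = 0.5.
Net area = 22.5 − 0.5 = 22.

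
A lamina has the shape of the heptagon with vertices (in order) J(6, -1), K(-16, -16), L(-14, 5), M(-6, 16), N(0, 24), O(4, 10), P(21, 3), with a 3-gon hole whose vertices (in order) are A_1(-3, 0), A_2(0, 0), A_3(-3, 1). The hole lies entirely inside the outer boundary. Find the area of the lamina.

Outer boundary:
Apply the shoelace (surveyor's) formula: 2A = Σ (x_i·y_{i+1} − x_{i+1}·y_i), indices taken mod 7.
J→K: (6)(-16) − (-16)(-1) = -112
K→L: (-16)(5) − (-14)(-16) = -304
L→M: (-14)(16) − (-6)(5) = -194
M→N: (-6)(24) − (0)(16) = -144
N→O: (0)(10) − (4)(24) = -96
O→P: (4)(3) − (21)(10) = -198
P→J: (21)(-1) − (6)(3) = -39
Σ = -1087
Area = |Σ|/2 = 543.5.
Hole:
Σ = (0) + (0) + (3) = 3
Area = |Σ|/2 = 1.5.
Net area = 543.5 − 1.5 = 542.

542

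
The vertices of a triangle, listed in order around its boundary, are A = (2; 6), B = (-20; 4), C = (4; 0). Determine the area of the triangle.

A→B: (2)(4) − (-20)(6) = 128
B→C: (-20)(0) − (4)(4) = -16
C→A: (4)(6) − (2)(0) = 24
Σ = 136
Area = |Σ|/2 = 68.

68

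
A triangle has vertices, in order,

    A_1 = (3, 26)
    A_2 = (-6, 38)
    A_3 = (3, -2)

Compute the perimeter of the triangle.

|A_1A_2| = √((-9)² + (12)²) = √225 = 15
|A_2A_3| = √((9)² + (-40)²) = √1681 = 41
|A_3A_1| = √((0)² + (28)²) = √784 = 28
Perimeter = 15 + 41 + 28 = 84.

84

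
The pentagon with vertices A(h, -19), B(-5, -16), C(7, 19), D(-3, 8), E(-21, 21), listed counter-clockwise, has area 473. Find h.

The doubled signed area Σ (x_i y_{i+1} − x_{i+1} y_i) is linear in h.
With h=0 it equals 539; the coefficient of h is -37 (from the two edges through A).
So -37·h + 539 = 2·473 = 946 ⇒ h = -11.

-11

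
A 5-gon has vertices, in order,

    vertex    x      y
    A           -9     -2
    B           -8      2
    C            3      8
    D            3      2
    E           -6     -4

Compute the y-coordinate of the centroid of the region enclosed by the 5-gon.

368/219

Apply the surveyor's formula. First the cross-terms c_i = x_i·y_{i+1} − x_{i+1}·y_i:
  -34, -70, -18, 0, -24  ⇒  2A = -146, A = -73.
Then Σ (y_i + y_{i+1})·c_i = -736, so ȳ = -736 / (6·(-73)) = 368/219.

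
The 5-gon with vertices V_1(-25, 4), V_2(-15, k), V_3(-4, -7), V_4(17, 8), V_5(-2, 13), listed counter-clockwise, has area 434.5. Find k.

-3

The doubled signed area Σ (x_i y_{i+1} − x_{i+1} y_i) is linear in k.
With k=0 it equals 806; the coefficient of k is -21 (from the two edges through V_2).
So -21·k + 806 = 2·434.5 = 869 ⇒ k = -3.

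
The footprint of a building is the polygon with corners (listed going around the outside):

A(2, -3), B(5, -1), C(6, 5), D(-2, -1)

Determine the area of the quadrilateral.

A→B: (2)(-1) − (5)(-3) = 13
B→C: (5)(5) − (6)(-1) = 31
C→D: (6)(-1) − (-2)(5) = 4
D→A: (-2)(-3) − (2)(-1) = 8
Σ = 56
Area = |Σ|/2 = 28.

28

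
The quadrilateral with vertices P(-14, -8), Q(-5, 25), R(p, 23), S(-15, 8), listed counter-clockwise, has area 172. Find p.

-16

The doubled signed area Σ (x_i y_{i+1} − x_{i+1} y_i) is linear in p.
With p=0 it equals 72; the coefficient of p is -17 (from the two edges through R).
So -17·p + 72 = 2·172 = 344 ⇒ p = -16.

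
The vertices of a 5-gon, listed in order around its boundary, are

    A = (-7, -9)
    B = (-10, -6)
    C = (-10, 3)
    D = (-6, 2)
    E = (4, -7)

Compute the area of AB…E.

95.5

A→B: (-7)(-6) − (-10)(-9) = -48
B→C: (-10)(3) − (-10)(-6) = -90
C→D: (-10)(2) − (-6)(3) = -2
D→E: (-6)(-7) − (4)(2) = 34
E→A: (4)(-9) − (-7)(-7) = -85
Σ = -191
Area = |Σ|/2 = 95.5.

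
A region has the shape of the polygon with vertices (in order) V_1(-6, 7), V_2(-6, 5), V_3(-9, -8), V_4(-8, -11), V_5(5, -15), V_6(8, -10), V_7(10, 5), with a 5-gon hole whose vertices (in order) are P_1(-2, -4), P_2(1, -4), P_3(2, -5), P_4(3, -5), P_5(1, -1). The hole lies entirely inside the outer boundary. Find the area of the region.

Outer boundary:
Apply the shoelace formula: 2A = Σ (x_i·y_{i+1} − x_{i+1}·y_i), indices taken mod 7.
V_1→V_2: (-6)(5) − (-6)(7) = 12
V_2→V_3: (-6)(-8) − (-9)(5) = 93
V_3→V_4: (-9)(-11) − (-8)(-8) = 35
V_4→V_5: (-8)(-15) − (5)(-11) = 175
V_5→V_6: (5)(-10) − (8)(-15) = 70
V_6→V_7: (8)(5) − (10)(-10) = 140
V_7→V_1: (10)(7) − (-6)(5) = 100
Σ = 625
Area = |Σ|/2 = 312.5.
Hole:
Apply the surveyor's formula: 2A = Σ (x_i·y_{i+1} − x_{i+1}·y_i), indices taken mod 5.
P_1→P_2: (-2)(-4) − (1)(-4) = 12
P_2→P_3: (1)(-5) − (2)(-4) = 3
P_3→P_4: (2)(-5) − (3)(-5) = 5
P_4→P_5: (3)(-1) − (1)(-5) = 2
P_5→P_1: (1)(-4) − (-2)(-1) = -6
Σ = 16
Area = |Σ|/2 = 8.
Net area = 312.5 − 8 = 304.5.

304.5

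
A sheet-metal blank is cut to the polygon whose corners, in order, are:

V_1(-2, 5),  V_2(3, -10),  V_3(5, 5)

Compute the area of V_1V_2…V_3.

52.5

Cross-terms: 5, 65, 35  ⇒  Σ = 105
Area = |Σ|/2 = 52.5.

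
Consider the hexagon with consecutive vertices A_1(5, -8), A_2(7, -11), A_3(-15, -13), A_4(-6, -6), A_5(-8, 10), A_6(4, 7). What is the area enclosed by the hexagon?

Apply the shoelace formula: 2A = Σ (x_i·y_{i+1} − x_{i+1}·y_i), indices taken mod 6.
A_1→A_2: (5)(-11) − (7)(-8) = 1
A_2→A_3: (7)(-13) − (-15)(-11) = -256
A_3→A_4: (-15)(-6) − (-6)(-13) = 12
A_4→A_5: (-6)(10) − (-8)(-6) = -108
A_5→A_6: (-8)(7) − (4)(10) = -96
A_6→A_1: (4)(-8) − (5)(7) = -67
Σ = -514
Area = |Σ|/2 = 257.

257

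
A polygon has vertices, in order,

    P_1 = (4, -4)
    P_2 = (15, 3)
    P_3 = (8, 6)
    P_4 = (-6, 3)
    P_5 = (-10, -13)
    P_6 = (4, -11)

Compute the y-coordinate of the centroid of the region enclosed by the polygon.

-721/248

Apply the surveyor's formula. First the cross-terms c_i = x_i·y_{i+1} − x_{i+1}·y_i:
  72, 66, 60, 108, 162, 28  ⇒  2A = 496, A = 248.
Then Σ (y_i + y_{i+1})·c_i = -4326, so ȳ = -4326 / (6·248) = -721/248.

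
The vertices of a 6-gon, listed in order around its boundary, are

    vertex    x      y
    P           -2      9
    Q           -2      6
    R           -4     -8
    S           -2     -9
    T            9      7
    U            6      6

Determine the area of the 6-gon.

Apply the shoelace formula: 2A = Σ (x_i·y_{i+1} − x_{i+1}·y_i), indices taken mod 6.
Σ = (6) + (40) + (20) + (67) + (12) + (66) = 211
Area = |Σ|/2 = 105.5.

105.5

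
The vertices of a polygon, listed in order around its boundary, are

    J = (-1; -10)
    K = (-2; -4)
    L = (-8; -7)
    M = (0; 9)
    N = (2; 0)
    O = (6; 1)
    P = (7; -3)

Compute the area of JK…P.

110

Apply the surveyor's formula: 2A = Σ (x_i·y_{i+1} − x_{i+1}·y_i), indices taken mod 7.
Σ = (-16) + (-18) + (-72) + (-18) + (2) + (-25) + (-73) = -220
Area = |Σ|/2 = 110.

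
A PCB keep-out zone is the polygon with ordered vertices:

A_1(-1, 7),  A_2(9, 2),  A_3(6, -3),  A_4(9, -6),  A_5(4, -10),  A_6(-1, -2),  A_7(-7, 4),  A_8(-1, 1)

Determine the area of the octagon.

112

Apply the surveyor's formula: 2A = Σ (x_i·y_{i+1} − x_{i+1}·y_i), indices taken mod 8.
Σ = (-65) + (-39) + (-9) + (-66) + (-18) + (-18) + (-3) + (-6) = -224
Area = |Σ|/2 = 112.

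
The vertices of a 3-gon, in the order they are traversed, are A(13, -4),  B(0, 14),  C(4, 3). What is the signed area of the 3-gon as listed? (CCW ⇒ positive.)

Apply the shoelace formula: 2A = Σ (x_i·y_{i+1} − x_{i+1}·y_i), indices taken mod 3.
Σ = (182) + (-56) + (-55) = 71
Signed area = Σ/2 = 35.5 (positive ⇒ counter-clockwise traversal).

35.5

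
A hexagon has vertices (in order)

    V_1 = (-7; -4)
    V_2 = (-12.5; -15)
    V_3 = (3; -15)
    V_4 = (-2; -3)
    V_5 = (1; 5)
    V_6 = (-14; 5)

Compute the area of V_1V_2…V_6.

Apply the shoelace (surveyor's) formula: 2A = Σ (x_i·y_{i+1} − x_{i+1}·y_i), indices taken mod 6.
Cross-terms: 55, 232.5, -39, -7, 75, 91  ⇒  Σ = 407.5
Area = |Σ|/2 = 203.75.

203.75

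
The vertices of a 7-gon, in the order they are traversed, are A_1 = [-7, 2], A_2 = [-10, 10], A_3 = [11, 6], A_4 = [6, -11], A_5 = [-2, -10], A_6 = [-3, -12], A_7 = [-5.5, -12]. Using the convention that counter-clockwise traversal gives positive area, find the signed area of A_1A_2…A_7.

Apply Gauss's area formula: 2A = Σ (x_i·y_{i+1} − x_{i+1}·y_i), indices taken mod 7.
Cross-terms: -50, -170, -157, -82, -6, -30, -95  ⇒  Σ = -590
Signed area = Σ/2 = -295 (negative ⇒ clockwise traversal).

-295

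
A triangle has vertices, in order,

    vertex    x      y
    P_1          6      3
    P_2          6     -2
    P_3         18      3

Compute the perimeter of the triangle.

|P_1P_2| = √((0)² + (-5)²) = √25 = 5
|P_2P_3| = √((12)² + (5)²) = √169 = 13
|P_3P_1| = √((-12)² + (0)²) = √144 = 12
Perimeter = 5 + 13 + 12 = 30.

30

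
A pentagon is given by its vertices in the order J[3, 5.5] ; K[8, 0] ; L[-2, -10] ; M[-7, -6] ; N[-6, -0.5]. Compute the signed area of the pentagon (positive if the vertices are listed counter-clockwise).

Apply Gauss's area formula: 2A = Σ (x_i·y_{i+1} − x_{i+1}·y_i), indices taken mod 5.
Σ = (-44) + (-80) + (-58) + (-32.5) + (-31.5) = -246
Signed area = Σ/2 = -123 (negative ⇒ clockwise traversal).

-123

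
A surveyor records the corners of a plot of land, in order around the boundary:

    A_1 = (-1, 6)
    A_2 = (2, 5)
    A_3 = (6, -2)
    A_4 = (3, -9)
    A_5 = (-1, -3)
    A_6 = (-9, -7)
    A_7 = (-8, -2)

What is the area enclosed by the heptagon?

Σ = (-17) + (-34) + (-48) + (-18) + (-20) + (-38) + (-50) = -225
Area = |Σ|/2 = 112.5.

112.5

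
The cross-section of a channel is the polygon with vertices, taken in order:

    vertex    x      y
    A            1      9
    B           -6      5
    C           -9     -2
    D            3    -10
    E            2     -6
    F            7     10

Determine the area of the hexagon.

164.5

Σ = (59) + (57) + (96) + (2) + (62) + (53) = 329
Area = |Σ|/2 = 164.5.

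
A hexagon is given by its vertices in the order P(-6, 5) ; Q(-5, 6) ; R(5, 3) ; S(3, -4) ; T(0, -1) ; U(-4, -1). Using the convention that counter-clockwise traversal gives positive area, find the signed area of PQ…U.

-59

Apply the shoelace (surveyor's) formula: 2A = Σ (x_i·y_{i+1} − x_{i+1}·y_i), indices taken mod 6.
Cross-terms: -11, -45, -29, -3, -4, -26  ⇒  Σ = -118
Signed area = Σ/2 = -59 (negative ⇒ clockwise traversal).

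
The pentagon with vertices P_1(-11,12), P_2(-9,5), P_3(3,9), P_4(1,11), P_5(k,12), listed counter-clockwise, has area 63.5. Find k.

2

Write out the shoelace sum; only the two edges meeting at P_5 involve k:
2·Area = [(1·12 − k·11) + (k·12 − (-11)·12)] + -19
       = 1·k + 125 = 127
⇒ k = 2.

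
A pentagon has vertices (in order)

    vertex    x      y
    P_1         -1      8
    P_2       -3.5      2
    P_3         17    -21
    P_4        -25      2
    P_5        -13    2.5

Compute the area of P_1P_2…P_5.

281.75

Σ = (26) + (39.5) + (-491) + (-36.5) + (-101.5) = -563.5
Area = |Σ|/2 = 281.75.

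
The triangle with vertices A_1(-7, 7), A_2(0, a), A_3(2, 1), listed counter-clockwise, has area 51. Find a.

The doubled signed area Σ (x_i y_{i+1} − x_{i+1} y_i) is linear in a.
With a=0 it equals 21; the coefficient of a is -9 (from the two edges through A_2).
So -9·a + 21 = 2·51 = 102 ⇒ a = -9.

-9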